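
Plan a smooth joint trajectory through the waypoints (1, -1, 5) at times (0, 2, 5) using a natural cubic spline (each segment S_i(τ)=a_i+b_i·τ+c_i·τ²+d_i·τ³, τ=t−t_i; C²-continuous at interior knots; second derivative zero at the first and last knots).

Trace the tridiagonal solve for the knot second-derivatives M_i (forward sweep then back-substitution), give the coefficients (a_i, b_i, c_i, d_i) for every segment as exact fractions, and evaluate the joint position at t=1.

Δ: Δ0=-1, Δ1=2
row 1: diag=10, rhs=18; c'=3/10, d'=9/5
back: M1=9/5
M: M0=0, M1=9/5, M2=0
seg 0: a=1, c=M0/2=0, d=(M1−M0)/(6·2)=3/20, b=Δ0−h0·(2M0+M1)/6=-8/5
seg 1: a=-1, c=M1/2=9/10, d=(M2−M1)/(6·3)=-1/10, b=Δ1−h1·(2M1+M2)/6=1/5
t_q=1 → seg 0, τ=1; S=1+-8/5·τ+0·τ²+3/20·τ³=-9/20

  seg 0: a=1 b=-8/5 c=0 d=3/20
  seg 1: a=-1 b=1/5 c=9/10 d=-1/10
S(1) = -9/20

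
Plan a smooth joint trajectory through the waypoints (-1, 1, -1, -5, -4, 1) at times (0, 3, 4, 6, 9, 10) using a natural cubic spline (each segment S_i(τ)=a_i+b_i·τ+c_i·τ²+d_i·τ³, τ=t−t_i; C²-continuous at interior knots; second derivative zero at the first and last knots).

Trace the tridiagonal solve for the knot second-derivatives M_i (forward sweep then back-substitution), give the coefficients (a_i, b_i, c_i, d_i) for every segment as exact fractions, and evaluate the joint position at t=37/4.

Δ: Δ0=2/3, Δ1=-2, Δ2=-2, Δ3=1/3, Δ4=5
row 1: diag=8, rhs=-16; c'=1/8, d'=-2
row 2: denom=6−1·1/8=47/8; d'=(0−1·-2)/(47/8)=16/47
row 3: denom=10−2·16/47=438/47; d'=(14−2·16/47)/(438/47)=313/219
row 4: denom=8−3·47/146=1027/146; d'=(28−3·313/219)/(1027/146)=3462/1027
back: M4=3462/1027
back: M3=313/219−47/146·3462/1027=1060/3081
back: M2=16/47−16/47·1060/3081=688/3081
back: M1=-2−1/8·688/3081=-6248/3081
M: M0=0, M1=-6248/3081, M2=688/3081, M3=1060/3081, M4=3462/1027, M5=0
seg 0: a=-1, c=M0/2=0, d=(M1−M0)/(6·3)=-3124/27729, b=Δ0−h0·(2M0+M1)/6=1726/1027
seg 1: a=1, c=M1/2=-3124/3081, d=(M2−M1)/(6·1)=1156/3081, b=Δ1−h1·(2M1+M2)/6=-1398/1027
seg 2: a=-1, c=M2/2=344/3081, d=(M3−M2)/(6·2)=31/3081, b=Δ2−h2·(2M2+M3)/6=-6974/3081
seg 3: a=-5, c=M3/2=530/3081, d=(M4−M3)/(6·3)=4663/27729, b=Δ3−h3·(2M3+M4)/6=-134/79
seg 4: a=-4, c=M4/2=1731/1027, d=(M5−M4)/(6·1)=-577/1027, b=Δ4−h4·(2M4+M5)/6=3981/1027
t_q=37/4 → seg 4, τ=1/4; S=-4+3981/1027·τ+1731/1027·τ²+-577/1027·τ³=-192869/65728

  seg 0: a=-1 b=1726/1027 c=0 d=-3124/27729
  seg 1: a=1 b=-1398/1027 c=-3124/3081 d=1156/3081
  seg 2: a=-1 b=-6974/3081 c=344/3081 d=31/3081
  seg 3: a=-5 b=-134/79 c=530/3081 d=4663/27729
  seg 4: a=-4 b=3981/1027 c=1731/1027 d=-577/1027
S(37/4) = -192869/65728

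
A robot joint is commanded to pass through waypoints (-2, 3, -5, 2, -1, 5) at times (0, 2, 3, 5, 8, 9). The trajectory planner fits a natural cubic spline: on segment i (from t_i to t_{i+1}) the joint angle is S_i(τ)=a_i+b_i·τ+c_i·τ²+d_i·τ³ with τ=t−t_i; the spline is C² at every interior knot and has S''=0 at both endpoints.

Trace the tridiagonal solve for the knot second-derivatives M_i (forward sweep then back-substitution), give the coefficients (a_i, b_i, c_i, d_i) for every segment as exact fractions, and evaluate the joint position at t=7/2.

  seg 0: a=-2 b=31735/4586 c=0 d=-10135/9172
  seg 1: a=3 b=-29075/4586 c=-30405/4586 d=11396/2293
  seg 2: a=-5 b=-21509/4586 c=37971/4586 d=-19191/9172
  seg 3: a=2 b=15229/4586 c=-9801/2293 d=12997/13758
  seg 4: a=-1 b=7295/2293 c=19389/4586 d=-6463/4586
S(7/2) = -406259/73376

Δ: Δ0=5/2, Δ1=-8, Δ2=7/2, Δ3=-1, Δ4=6
row 1: diag=6, rhs=-63; c'=1/6, d'=-21/2
row 2: denom=6−1·1/6=35/6; d'=(69−1·-21/2)/(35/6)=477/35
row 3: denom=10−2·12/35=326/35; d'=(-27−2·477/35)/(326/35)=-1899/326
row 4: denom=8−3·105/326=2293/326; d'=(42−3·-1899/326)/(2293/326)=19389/2293
back: M4=19389/2293
back: M3=-1899/326−105/326·19389/2293=-19602/2293
back: M2=477/35−12/35·-19602/2293=37971/2293
back: M1=-21/2−1/6·37971/2293=-30405/2293
M: M0=0, M1=-30405/2293, M2=37971/2293, M3=-19602/2293, M4=19389/2293, M5=0
seg 0: a=-2, c=M0/2=0, d=(M1−M0)/(6·2)=-10135/9172, b=Δ0−h0·(2M0+M1)/6=31735/4586
seg 1: a=3, c=M1/2=-30405/4586, d=(M2−M1)/(6·1)=11396/2293, b=Δ1−h1·(2M1+M2)/6=-29075/4586
seg 2: a=-5, c=M2/2=37971/4586, d=(M3−M2)/(6·2)=-19191/9172, b=Δ2−h2·(2M2+M3)/6=-21509/4586
seg 3: a=2, c=M3/2=-9801/2293, d=(M4−M3)/(6·3)=12997/13758, b=Δ3−h3·(2M3+M4)/6=15229/4586
seg 4: a=-1, c=M4/2=19389/4586, d=(M5−M4)/(6·1)=-6463/4586, b=Δ4−h4·(2M4+M5)/6=7295/2293
t_q=7/2 → seg 2, τ=1/2; S=-5+-21509/4586·τ+37971/4586·τ²+-19191/9172·τ³=-406259/73376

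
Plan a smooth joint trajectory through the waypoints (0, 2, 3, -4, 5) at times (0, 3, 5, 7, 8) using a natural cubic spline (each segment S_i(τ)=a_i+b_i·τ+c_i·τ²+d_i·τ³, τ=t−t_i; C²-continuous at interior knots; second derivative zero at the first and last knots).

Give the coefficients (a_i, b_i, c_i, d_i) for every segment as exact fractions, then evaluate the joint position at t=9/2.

  seg 0: a=0 b=1/78 c=0 d=17/234
  seg 1: a=2 b=77/39 c=17/26 d=-217/312
  seg 2: a=3 b=-293/78 c=-183/52 d=569/312
  seg 3: a=-4 b=158/39 c=193/26 d=-193/78
S(9/2) = 3399/832

Δ: Δ0=2/3, Δ1=1/2, Δ2=-7/2, Δ3=9
row 1: diag=10, rhs=-1; c'=1/5, d'=-1/10
row 2: denom=8−2·1/5=38/5; d'=(-24−2·-1/10)/(38/5)=-119/38
row 3: denom=6−2·5/19=104/19; d'=(75−2·-119/38)/(104/19)=193/13
back: M3=193/13
back: M2=-119/38−5/19·193/13=-183/26
back: M1=-1/10−1/5·-183/26=17/13
M: M0=0, M1=17/13, M2=-183/26, M3=193/13, M4=0
seg 0: a=0, c=M0/2=0, d=(M1−M0)/(6·3)=17/234, b=Δ0−h0·(2M0+M1)/6=1/78
seg 1: a=2, c=M1/2=17/26, d=(M2−M1)/(6·2)=-217/312, b=Δ1−h1·(2M1+M2)/6=77/39
seg 2: a=3, c=M2/2=-183/52, d=(M3−M2)/(6·2)=569/312, b=Δ2−h2·(2M2+M3)/6=-293/78
seg 3: a=-4, c=M3/2=193/26, d=(M4−M3)/(6·1)=-193/78, b=Δ3−h3·(2M3+M4)/6=158/39
t_q=9/2 → seg 1, τ=3/2; S=2+77/39·τ+17/26·τ²+-217/312·τ³=3399/832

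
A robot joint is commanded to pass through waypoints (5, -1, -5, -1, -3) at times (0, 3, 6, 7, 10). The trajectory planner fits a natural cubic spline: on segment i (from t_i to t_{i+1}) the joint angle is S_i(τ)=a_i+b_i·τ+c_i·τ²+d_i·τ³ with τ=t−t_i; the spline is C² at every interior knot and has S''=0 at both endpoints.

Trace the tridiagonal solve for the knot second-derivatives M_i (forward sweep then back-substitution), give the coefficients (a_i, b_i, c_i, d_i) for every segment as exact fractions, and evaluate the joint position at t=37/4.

  seg 0: a=5 b=-89/57 c=0 d=-25/513
  seg 1: a=-1 b=-164/57 c=-25/57 d=163/513
  seg 2: a=-5 b=175/57 c=46/19 d=-85/57
  seg 3: a=-1 b=196/57 c=-39/19 d=13/57
S(37/4) = -1285/1216

Δ: Δ0=-2, Δ1=-4/3, Δ2=4, Δ3=-2/3
row 1: diag=12, rhs=4; c'=1/4, d'=1/3
row 2: denom=8−3·1/4=29/4; d'=(32−3·1/3)/(29/4)=124/29
row 3: denom=8−1·4/29=228/29; d'=(-28−1·124/29)/(228/29)=-78/19
back: M3=-78/19
back: M2=124/29−4/29·-78/19=92/19
back: M1=1/3−1/4·92/19=-50/57
M: M0=0, M1=-50/57, M2=92/19, M3=-78/19, M4=0
seg 0: a=5, c=M0/2=0, d=(M1−M0)/(6·3)=-25/513, b=Δ0−h0·(2M0+M1)/6=-89/57
seg 1: a=-1, c=M1/2=-25/57, d=(M2−M1)/(6·3)=163/513, b=Δ1−h1·(2M1+M2)/6=-164/57
seg 2: a=-5, c=M2/2=46/19, d=(M3−M2)/(6·1)=-85/57, b=Δ2−h2·(2M2+M3)/6=175/57
seg 3: a=-1, c=M3/2=-39/19, d=(M4−M3)/(6·3)=13/57, b=Δ3−h3·(2M3+M4)/6=196/57
t_q=37/4 → seg 3, τ=9/4; S=-1+196/57·τ+-39/19·τ²+13/57·τ³=-1285/1216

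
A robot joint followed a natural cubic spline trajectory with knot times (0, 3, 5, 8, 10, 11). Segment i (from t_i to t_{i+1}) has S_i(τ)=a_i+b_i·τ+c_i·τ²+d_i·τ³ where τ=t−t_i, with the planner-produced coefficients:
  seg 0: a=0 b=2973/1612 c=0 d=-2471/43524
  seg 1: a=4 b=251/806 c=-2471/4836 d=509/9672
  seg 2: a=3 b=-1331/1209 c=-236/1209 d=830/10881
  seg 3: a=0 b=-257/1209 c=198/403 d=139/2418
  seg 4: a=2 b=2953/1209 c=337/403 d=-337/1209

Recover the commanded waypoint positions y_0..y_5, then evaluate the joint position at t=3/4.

y_0=0 y_1=4 y_2=3 y_3=0 y_4=2 y_5=5
S(3/4) = 140233/103168

y_0 = S_0(0) = a_0 = 0
y_1 = S_1(0) = a_1 = 4
y_2 = S_2(0) = a_2 = 3
y_3 = S_3(0) = a_3 = 0
y_4 = S_4(0) = a_4 = 2
y_5 = S_4(1) = 5
t_q=3/4 is in segment 0 (τ=3/4); S_0(τ)=140233/103168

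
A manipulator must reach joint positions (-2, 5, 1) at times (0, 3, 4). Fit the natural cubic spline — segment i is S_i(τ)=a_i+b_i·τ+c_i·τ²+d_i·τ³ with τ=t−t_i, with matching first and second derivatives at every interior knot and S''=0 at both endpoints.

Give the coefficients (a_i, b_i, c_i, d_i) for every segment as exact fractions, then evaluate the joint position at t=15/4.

  seg 0: a=-2 b=113/24 c=0 d=-19/72
  seg 1: a=5 b=-29/12 c=-19/8 d=19/24
S(15/4) = 1119/512

Δ: Δ0=7/3, Δ1=-4
row 1: diag=8, rhs=-38; c'=1/8, d'=-19/4
back: M1=-19/4
M: M0=0, M1=-19/4, M2=0
seg 0: a=-2, c=M0/2=0, d=(M1−M0)/(6·3)=-19/72, b=Δ0−h0·(2M0+M1)/6=113/24
seg 1: a=5, c=M1/2=-19/8, d=(M2−M1)/(6·1)=19/24, b=Δ1−h1·(2M1+M2)/6=-29/12
t_q=15/4 → seg 1, τ=3/4; S=5+-29/12·τ+-19/8·τ²+19/24·τ³=1119/512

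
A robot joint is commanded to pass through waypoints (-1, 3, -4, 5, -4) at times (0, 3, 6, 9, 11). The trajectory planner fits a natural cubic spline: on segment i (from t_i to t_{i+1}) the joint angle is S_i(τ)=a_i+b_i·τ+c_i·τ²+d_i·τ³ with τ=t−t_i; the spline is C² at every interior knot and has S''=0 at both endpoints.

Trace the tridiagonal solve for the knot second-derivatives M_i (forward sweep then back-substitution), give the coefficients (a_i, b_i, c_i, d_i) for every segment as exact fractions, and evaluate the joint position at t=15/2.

Δ: Δ0=4/3, Δ1=-7/3, Δ2=3, Δ3=-9/2
row 1: diag=12, rhs=-22; c'=1/4, d'=-11/6
row 2: denom=12−3·1/4=45/4; d'=(32−3·-11/6)/(45/4)=10/3
row 3: denom=10−3·4/15=46/5; d'=(-45−3·10/3)/(46/5)=-275/46
back: M3=-275/46
back: M2=10/3−4/15·-275/46=340/69
back: M1=-11/6−1/4·340/69=-141/46
M: M0=0, M1=-141/46, M2=340/69, M3=-275/46, M4=0
seg 0: a=-1, c=M0/2=0, d=(M1−M0)/(6·3)=-47/276, b=Δ0−h0·(2M0+M1)/6=791/276
seg 1: a=3, c=M1/2=-141/92, d=(M2−M1)/(6·3)=1103/2484, b=Δ1−h1·(2M1+M2)/6=-239/138
seg 2: a=-4, c=M2/2=170/69, d=(M3−M2)/(6·3)=-1505/2484, b=Δ2−h2·(2M2+M3)/6=293/276
seg 3: a=5, c=M3/2=-275/92, d=(M4−M3)/(6·2)=275/552, b=Δ3−h3·(2M3+M4)/6=-71/138
t_q=15/2 → seg 2, τ=3/2; S=-4+293/276·τ+170/69·τ²+-1505/2484·τ³=803/736

  seg 0: a=-1 b=791/276 c=0 d=-47/276
  seg 1: a=3 b=-239/138 c=-141/92 d=1103/2484
  seg 2: a=-4 b=293/276 c=170/69 d=-1505/2484
  seg 3: a=5 b=-71/138 c=-275/92 d=275/552
S(15/2) = 803/736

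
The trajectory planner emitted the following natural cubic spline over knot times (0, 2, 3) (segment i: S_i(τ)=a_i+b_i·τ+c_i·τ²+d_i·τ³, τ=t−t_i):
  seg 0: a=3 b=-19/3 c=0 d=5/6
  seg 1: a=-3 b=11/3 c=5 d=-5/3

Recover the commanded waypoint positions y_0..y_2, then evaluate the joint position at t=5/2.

y_0=3 y_1=-3 y_2=4
S(5/2) = -1/8

y_0 = S_0(0) = a_0 = 3
y_1 = S_1(0) = a_1 = -3
y_2 = S_1(1) = 4
t_q=5/2 is in segment 1 (τ=1/2); S_1(τ)=-1/8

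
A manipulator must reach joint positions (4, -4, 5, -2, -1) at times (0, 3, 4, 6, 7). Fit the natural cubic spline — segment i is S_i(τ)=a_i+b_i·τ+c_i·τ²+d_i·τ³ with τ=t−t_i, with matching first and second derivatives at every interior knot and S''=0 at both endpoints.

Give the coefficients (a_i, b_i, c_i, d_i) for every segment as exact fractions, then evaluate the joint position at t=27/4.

  seg 0: a=4 b=-3058/375 c=0 d=686/1125
  seg 1: a=-4 b=3116/375 c=686/125 d=-1799/375
  seg 2: a=5 b=367/75 c=-1113/125 d=7061/3000
  seg 3: a=-2 b=-1859/750 c=2609/500 d=-2609/1500
S(27/4) = -10609/6400

Δ: Δ0=-8/3, Δ1=9, Δ2=-7/2, Δ3=1
row 1: diag=8, rhs=70; c'=1/8, d'=35/4
row 2: denom=6−1·1/8=47/8; d'=(-75−1·35/4)/(47/8)=-670/47
row 3: denom=6−2·16/47=250/47; d'=(27−2·-670/47)/(250/47)=2609/250
back: M3=2609/250
back: M2=-670/47−16/47·2609/250=-2226/125
back: M1=35/4−1/8·-2226/125=1372/125
M: M0=0, M1=1372/125, M2=-2226/125, M3=2609/250, M4=0
seg 0: a=4, c=M0/2=0, d=(M1−M0)/(6·3)=686/1125, b=Δ0−h0·(2M0+M1)/6=-3058/375
seg 1: a=-4, c=M1/2=686/125, d=(M2−M1)/(6·1)=-1799/375, b=Δ1−h1·(2M1+M2)/6=3116/375
seg 2: a=5, c=M2/2=-1113/125, d=(M3−M2)/(6·2)=7061/3000, b=Δ2−h2·(2M2+M3)/6=367/75
seg 3: a=-2, c=M3/2=2609/500, d=(M4−M3)/(6·1)=-2609/1500, b=Δ3−h3·(2M3+M4)/6=-1859/750
t_q=27/4 → seg 3, τ=3/4; S=-2+-1859/750·τ+2609/500·τ²+-2609/1500·τ³=-10609/6400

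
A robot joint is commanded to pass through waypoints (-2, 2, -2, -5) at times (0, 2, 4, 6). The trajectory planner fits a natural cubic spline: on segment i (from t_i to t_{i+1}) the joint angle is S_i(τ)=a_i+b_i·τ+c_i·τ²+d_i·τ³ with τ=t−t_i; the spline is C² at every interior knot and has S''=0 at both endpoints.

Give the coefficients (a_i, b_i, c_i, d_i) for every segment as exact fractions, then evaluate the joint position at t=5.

Δ: Δ0=2, Δ1=-2, Δ2=-3/2
row 1: diag=8, rhs=-24; c'=1/4, d'=-3
row 2: denom=8−2·1/4=15/2; d'=(3−2·-3)/(15/2)=6/5
back: M2=6/5
back: M1=-3−1/4·6/5=-33/10
M: M0=0, M1=-33/10, M2=6/5, M3=0
seg 0: a=-2, c=M0/2=0, d=(M1−M0)/(6·2)=-11/40, b=Δ0−h0·(2M0+M1)/6=31/10
seg 1: a=2, c=M1/2=-33/20, d=(M2−M1)/(6·2)=3/8, b=Δ1−h1·(2M1+M2)/6=-1/5
seg 2: a=-2, c=M2/2=3/5, d=(M3−M2)/(6·2)=-1/10, b=Δ2−h2·(2M2+M3)/6=-23/10
t_q=5 → seg 2, τ=1; S=-2+-23/10·τ+3/5·τ²+-1/10·τ³=-19/5

  seg 0: a=-2 b=31/10 c=0 d=-11/40
  seg 1: a=2 b=-1/5 c=-33/20 d=3/8
  seg 2: a=-2 b=-23/10 c=3/5 d=-1/10
S(5) = -19/5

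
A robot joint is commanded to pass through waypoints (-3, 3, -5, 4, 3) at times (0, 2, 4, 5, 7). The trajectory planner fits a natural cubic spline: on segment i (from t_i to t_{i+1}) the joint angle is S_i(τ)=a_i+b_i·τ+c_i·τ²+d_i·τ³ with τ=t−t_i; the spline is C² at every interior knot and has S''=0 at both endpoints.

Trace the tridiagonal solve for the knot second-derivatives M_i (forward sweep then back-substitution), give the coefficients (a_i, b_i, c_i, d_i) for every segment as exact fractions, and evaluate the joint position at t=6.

  seg 0: a=-3 b=201/32 c=0 d=-105/128
  seg 1: a=3 b=-57/16 c=-315/64 d=301/128
  seg 2: a=-5 b=159/32 c=147/16 d=-165/32
  seg 3: a=4 b=63/8 c=-201/32 d=67/64
S(6) = 425/64

Δ: Δ0=3, Δ1=-4, Δ2=9, Δ3=-1/2
row 1: diag=8, rhs=-42; c'=1/4, d'=-21/4
row 2: denom=6−2·1/4=11/2; d'=(78−2·-21/4)/(11/2)=177/11
row 3: denom=6−1·2/11=64/11; d'=(-57−1·177/11)/(64/11)=-201/16
back: M3=-201/16
back: M2=177/11−2/11·-201/16=147/8
back: M1=-21/4−1/4·147/8=-315/32
M: M0=0, M1=-315/32, M2=147/8, M3=-201/16, M4=0
seg 0: a=-3, c=M0/2=0, d=(M1−M0)/(6·2)=-105/128, b=Δ0−h0·(2M0+M1)/6=201/32
seg 1: a=3, c=M1/2=-315/64, d=(M2−M1)/(6·2)=301/128, b=Δ1−h1·(2M1+M2)/6=-57/16
seg 2: a=-5, c=M2/2=147/16, d=(M3−M2)/(6·1)=-165/32, b=Δ2−h2·(2M2+M3)/6=159/32
seg 3: a=4, c=M3/2=-201/32, d=(M4−M3)/(6·2)=67/64, b=Δ3−h3·(2M3+M4)/6=63/8
t_q=6 → seg 3, τ=1; S=4+63/8·τ+-201/32·τ²+67/64·τ³=425/64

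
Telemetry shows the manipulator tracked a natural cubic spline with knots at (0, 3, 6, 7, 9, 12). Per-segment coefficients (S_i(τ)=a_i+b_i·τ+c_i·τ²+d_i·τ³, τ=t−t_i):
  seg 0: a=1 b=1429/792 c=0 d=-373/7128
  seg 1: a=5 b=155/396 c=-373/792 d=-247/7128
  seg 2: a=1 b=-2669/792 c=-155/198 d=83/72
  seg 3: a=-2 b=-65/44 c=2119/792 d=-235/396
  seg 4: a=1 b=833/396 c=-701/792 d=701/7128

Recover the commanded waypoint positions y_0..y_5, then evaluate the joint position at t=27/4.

y_0=1 y_1=5 y_2=1 y_3=-2 y_4=1 y_5=2
S(27/4) = -25031/16896

y_0 = S_0(0) = a_0 = 1
y_1 = S_1(0) = a_1 = 5
y_2 = S_2(0) = a_2 = 1
y_3 = S_3(0) = a_3 = -2
y_4 = S_4(0) = a_4 = 1
y_5 = S_4(3) = 2
t_q=27/4 is in segment 2 (τ=3/4); S_2(τ)=-25031/16896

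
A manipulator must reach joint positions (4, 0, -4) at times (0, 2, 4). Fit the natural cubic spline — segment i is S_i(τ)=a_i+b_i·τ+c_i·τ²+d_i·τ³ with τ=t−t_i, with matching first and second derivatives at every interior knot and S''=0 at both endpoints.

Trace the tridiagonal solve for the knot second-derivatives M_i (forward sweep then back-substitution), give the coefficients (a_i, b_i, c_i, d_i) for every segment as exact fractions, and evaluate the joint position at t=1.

Δ: Δ0=-2, Δ1=-2
row 1: diag=8, rhs=0; c'=1/4, d'=0
back: M1=0
M: M0=0, M1=0, M2=0
seg 0: a=4, c=M0/2=0, d=(M1−M0)/(6·2)=0, b=Δ0−h0·(2M0+M1)/6=-2
seg 1: a=0, c=M1/2=0, d=(M2−M1)/(6·2)=0, b=Δ1−h1·(2M1+M2)/6=-2
t_q=1 → seg 0, τ=1; S=4+-2·τ+0·τ²+0·τ³=2

  seg 0: a=4 b=-2 c=0 d=0
  seg 1: a=0 b=-2 c=0 d=0
S(1) = 2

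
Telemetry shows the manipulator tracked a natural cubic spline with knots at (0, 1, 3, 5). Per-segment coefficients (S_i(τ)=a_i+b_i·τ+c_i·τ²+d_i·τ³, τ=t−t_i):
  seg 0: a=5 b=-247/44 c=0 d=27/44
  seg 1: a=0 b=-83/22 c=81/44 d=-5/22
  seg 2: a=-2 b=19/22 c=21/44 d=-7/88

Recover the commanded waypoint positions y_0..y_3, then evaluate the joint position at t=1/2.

y_0=5 y_1=0 y_2=-2 y_3=1
S(1/2) = 799/352

y_0 = S_0(0) = a_0 = 5
y_1 = S_1(0) = a_1 = 0
y_2 = S_2(0) = a_2 = -2
y_3 = S_2(2) = 1
t_q=1/2 is in segment 0 (τ=1/2); S_0(τ)=799/352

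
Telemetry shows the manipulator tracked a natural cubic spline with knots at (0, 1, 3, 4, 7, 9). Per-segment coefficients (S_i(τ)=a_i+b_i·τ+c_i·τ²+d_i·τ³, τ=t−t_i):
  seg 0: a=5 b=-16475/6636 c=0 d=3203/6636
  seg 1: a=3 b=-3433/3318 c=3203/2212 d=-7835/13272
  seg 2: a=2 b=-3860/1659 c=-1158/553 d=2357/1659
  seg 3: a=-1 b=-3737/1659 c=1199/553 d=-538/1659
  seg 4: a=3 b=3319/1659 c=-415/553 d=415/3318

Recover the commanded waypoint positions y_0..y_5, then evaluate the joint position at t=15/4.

y_0 = S_0(0) = a_0 = 5
y_1 = S_1(0) = a_1 = 3
y_2 = S_2(0) = a_2 = 2
y_3 = S_3(0) = a_3 = -1
y_4 = S_4(0) = a_4 = 3
y_5 = S_4(2) = 5
t_q=15/4 is in segment 2 (τ=3/4); S_2(τ)=-11451/35392

y_0=5 y_1=3 y_2=2 y_3=-1 y_4=3 y_5=5
S(15/4) = -11451/35392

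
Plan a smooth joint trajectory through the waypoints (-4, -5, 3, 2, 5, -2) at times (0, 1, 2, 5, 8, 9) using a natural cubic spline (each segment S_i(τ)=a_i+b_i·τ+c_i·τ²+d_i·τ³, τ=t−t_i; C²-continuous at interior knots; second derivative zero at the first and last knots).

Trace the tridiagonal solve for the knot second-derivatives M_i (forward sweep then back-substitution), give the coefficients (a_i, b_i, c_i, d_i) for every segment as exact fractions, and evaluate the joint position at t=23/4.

  seg 0: a=-4 b=-8854/2409 c=0 d=6445/2409
  seg 1: a=-5 b=10481/2409 c=6445/803 d=-10544/2409
  seg 2: a=3 b=17519/2409 c=-4099/803 d=18569/21681
  seg 3: a=2 b=-556/2409 c=6272/2409 d=-1441/1971
  seg 4: a=5 b=-10477/2409 c=-3193/803 d=3193/2409
S(23/4) = 153301/51392

Δ: Δ0=-1, Δ1=8, Δ2=-1/3, Δ3=1, Δ4=-7
row 1: diag=4, rhs=54; c'=1/4, d'=27/2
row 2: denom=8−1·1/4=31/4; d'=(-50−1·27/2)/(31/4)=-254/31
row 3: denom=12−3·12/31=336/31; d'=(8−3·-254/31)/(336/31)=505/168
row 4: denom=8−3·31/112=803/112; d'=(-48−3·505/168)/(803/112)=-6386/803
back: M4=-6386/803
back: M3=505/168−31/112·-6386/803=12544/2409
back: M2=-254/31−12/31·12544/2409=-8198/803
back: M1=27/2−1/4·-8198/803=12890/803
M: M0=0, M1=12890/803, M2=-8198/803, M3=12544/2409, M4=-6386/803, M5=0
seg 0: a=-4, c=M0/2=0, d=(M1−M0)/(6·1)=6445/2409, b=Δ0−h0·(2M0+M1)/6=-8854/2409
seg 1: a=-5, c=M1/2=6445/803, d=(M2−M1)/(6·1)=-10544/2409, b=Δ1−h1·(2M1+M2)/6=10481/2409
seg 2: a=3, c=M2/2=-4099/803, d=(M3−M2)/(6·3)=18569/21681, b=Δ2−h2·(2M2+M3)/6=17519/2409
seg 3: a=2, c=M3/2=6272/2409, d=(M4−M3)/(6·3)=-1441/1971, b=Δ3−h3·(2M3+M4)/6=-556/2409
seg 4: a=5, c=M4/2=-3193/803, d=(M5−M4)/(6·1)=3193/2409, b=Δ4−h4·(2M4+M5)/6=-10477/2409
t_q=23/4 → seg 3, τ=3/4; S=2+-556/2409·τ+6272/2409·τ²+-1441/1971·τ³=153301/51392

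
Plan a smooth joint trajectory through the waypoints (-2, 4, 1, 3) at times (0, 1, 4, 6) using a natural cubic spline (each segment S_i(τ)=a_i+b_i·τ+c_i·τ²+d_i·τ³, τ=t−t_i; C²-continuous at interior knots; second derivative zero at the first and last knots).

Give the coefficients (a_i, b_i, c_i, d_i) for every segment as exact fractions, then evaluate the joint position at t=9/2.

  seg 0: a=-2 b=502/71 c=0 d=-76/71
  seg 1: a=4 b=274/71 c=-228/71 d=113/213
  seg 2: a=1 b=-77/71 c=111/71 d=-37/142
S(9/2) = 927/1136

Δ: Δ0=6, Δ1=-1, Δ2=1
row 1: diag=8, rhs=-42; c'=3/8, d'=-21/4
row 2: denom=10−3·3/8=71/8; d'=(12−3·-21/4)/(71/8)=222/71
back: M2=222/71
back: M1=-21/4−3/8·222/71=-456/71
M: M0=0, M1=-456/71, M2=222/71, M3=0
seg 0: a=-2, c=M0/2=0, d=(M1−M0)/(6·1)=-76/71, b=Δ0−h0·(2M0+M1)/6=502/71
seg 1: a=4, c=M1/2=-228/71, d=(M2−M1)/(6·3)=113/213, b=Δ1−h1·(2M1+M2)/6=274/71
seg 2: a=1, c=M2/2=111/71, d=(M3−M2)/(6·2)=-37/142, b=Δ2−h2·(2M2+M3)/6=-77/71
t_q=9/2 → seg 2, τ=1/2; S=1+-77/71·τ+111/71·τ²+-37/142·τ³=927/1136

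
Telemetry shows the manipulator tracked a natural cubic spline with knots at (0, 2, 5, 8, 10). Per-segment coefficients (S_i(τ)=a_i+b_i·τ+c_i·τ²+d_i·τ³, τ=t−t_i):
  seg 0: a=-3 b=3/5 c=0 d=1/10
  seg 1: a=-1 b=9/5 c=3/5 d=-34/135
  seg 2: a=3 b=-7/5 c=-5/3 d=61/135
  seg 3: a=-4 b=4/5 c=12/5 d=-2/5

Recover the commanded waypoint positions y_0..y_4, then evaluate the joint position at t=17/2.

y_0=-3 y_1=-1 y_2=3 y_3=-4 y_4=4
S(17/2) = -61/20

y_0 = S_0(0) = a_0 = -3
y_1 = S_1(0) = a_1 = -1
y_2 = S_2(0) = a_2 = 3
y_3 = S_3(0) = a_3 = -4
y_4 = S_3(2) = 4
t_q=17/2 is in segment 3 (τ=1/2); S_3(τ)=-61/20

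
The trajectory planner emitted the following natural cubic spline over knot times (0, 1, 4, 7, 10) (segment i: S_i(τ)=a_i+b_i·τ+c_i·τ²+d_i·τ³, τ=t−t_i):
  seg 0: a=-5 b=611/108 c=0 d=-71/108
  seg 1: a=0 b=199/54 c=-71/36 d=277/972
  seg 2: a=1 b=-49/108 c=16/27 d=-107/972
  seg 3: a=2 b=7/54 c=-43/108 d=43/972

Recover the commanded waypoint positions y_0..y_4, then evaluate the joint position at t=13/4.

y_0 = S_0(0) = a_0 = -5
y_1 = S_1(0) = a_1 = 0
y_2 = S_2(0) = a_2 = 1
y_3 = S_3(0) = a_3 = 2
y_4 = S_3(3) = 0
t_q=13/4 is in segment 1 (τ=9/4); S_1(τ)=1193/768

y_0=-5 y_1=0 y_2=1 y_3=2 y_4=0
S(13/4) = 1193/768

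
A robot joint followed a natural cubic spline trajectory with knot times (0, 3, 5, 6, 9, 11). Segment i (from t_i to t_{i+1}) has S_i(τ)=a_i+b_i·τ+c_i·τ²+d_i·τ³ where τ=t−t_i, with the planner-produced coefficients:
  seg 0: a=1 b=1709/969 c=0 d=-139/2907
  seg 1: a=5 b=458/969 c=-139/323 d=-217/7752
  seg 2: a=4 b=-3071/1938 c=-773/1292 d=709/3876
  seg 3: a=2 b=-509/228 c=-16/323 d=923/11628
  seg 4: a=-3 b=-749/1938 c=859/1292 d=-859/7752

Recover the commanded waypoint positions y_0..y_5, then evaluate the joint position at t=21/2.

y_0=1 y_1=5 y_2=4 y_3=2 y_4=-3 y_5=-2
S(21/2) = -50807/20672

y_0 = S_0(0) = a_0 = 1
y_1 = S_1(0) = a_1 = 5
y_2 = S_2(0) = a_2 = 4
y_3 = S_3(0) = a_3 = 2
y_4 = S_4(0) = a_4 = -3
y_5 = S_4(2) = -2
t_q=21/2 is in segment 4 (τ=3/2); S_4(τ)=-50807/20672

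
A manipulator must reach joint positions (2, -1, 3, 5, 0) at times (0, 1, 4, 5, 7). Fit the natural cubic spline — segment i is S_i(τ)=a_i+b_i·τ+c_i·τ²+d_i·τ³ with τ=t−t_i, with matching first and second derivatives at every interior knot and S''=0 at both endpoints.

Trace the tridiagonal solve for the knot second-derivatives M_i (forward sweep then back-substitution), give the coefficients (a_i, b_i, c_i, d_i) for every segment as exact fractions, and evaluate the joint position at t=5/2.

Δ: Δ0=-3, Δ1=4/3, Δ2=2, Δ3=-5/2
row 1: diag=8, rhs=26; c'=3/8, d'=13/4
row 2: denom=8−3·3/8=55/8; d'=(4−3·13/4)/(55/8)=-46/55
row 3: denom=6−1·8/55=322/55; d'=(-27−1·-46/55)/(322/55)=-1439/322
back: M3=-1439/322
back: M2=-46/55−8/55·-1439/322=-30/161
back: M1=13/4−3/8·-30/161=1069/322
M: M0=0, M1=1069/322, M2=-30/161, M3=-1439/322, M4=0
seg 0: a=2, c=M0/2=0, d=(M1−M0)/(6·1)=1069/1932, b=Δ0−h0·(2M0+M1)/6=-6865/1932
seg 1: a=-1, c=M1/2=1069/644, d=(M2−M1)/(6·3)=-1129/5796, b=Δ1−h1·(2M1+M2)/6=-1829/966
seg 2: a=3, c=M2/2=-15/161, d=(M3−M2)/(6·1)=-197/276, b=Δ2−h2·(2M2+M3)/6=5423/1932
seg 3: a=5, c=M3/2=-1439/644, d=(M4−M3)/(6·2)=1439/3864, b=Δ3−h3·(2M3+M4)/6=463/966
t_q=5/2 → seg 1, τ=3/2; S=-1+-1829/966·τ+1069/644·τ²+-1129/5796·τ³=-3929/5152

  seg 0: a=2 b=-6865/1932 c=0 d=1069/1932
  seg 1: a=-1 b=-1829/966 c=1069/644 d=-1129/5796
  seg 2: a=3 b=5423/1932 c=-15/161 d=-197/276
  seg 3: a=5 b=463/966 c=-1439/644 d=1439/3864
S(5/2) = -3929/5152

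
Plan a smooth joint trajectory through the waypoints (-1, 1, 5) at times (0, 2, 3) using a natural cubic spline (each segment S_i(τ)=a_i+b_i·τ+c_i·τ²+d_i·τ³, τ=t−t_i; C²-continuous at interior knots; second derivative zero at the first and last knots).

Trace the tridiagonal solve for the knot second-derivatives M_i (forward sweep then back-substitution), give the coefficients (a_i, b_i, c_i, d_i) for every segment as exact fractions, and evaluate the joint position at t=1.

  seg 0: a=-1 b=0 c=0 d=1/4
  seg 1: a=1 b=3 c=3/2 d=-1/2
S(1) = -3/4

Δ: Δ0=1, Δ1=4
row 1: diag=6, rhs=18; c'=1/6, d'=3
back: M1=3
M: M0=0, M1=3, M2=0
seg 0: a=-1, c=M0/2=0, d=(M1−M0)/(6·2)=1/4, b=Δ0−h0·(2M0+M1)/6=0
seg 1: a=1, c=M1/2=3/2, d=(M2−M1)/(6·1)=-1/2, b=Δ1−h1·(2M1+M2)/6=3
t_q=1 → seg 0, τ=1; S=-1+0·τ+0·τ²+1/4·τ³=-3/4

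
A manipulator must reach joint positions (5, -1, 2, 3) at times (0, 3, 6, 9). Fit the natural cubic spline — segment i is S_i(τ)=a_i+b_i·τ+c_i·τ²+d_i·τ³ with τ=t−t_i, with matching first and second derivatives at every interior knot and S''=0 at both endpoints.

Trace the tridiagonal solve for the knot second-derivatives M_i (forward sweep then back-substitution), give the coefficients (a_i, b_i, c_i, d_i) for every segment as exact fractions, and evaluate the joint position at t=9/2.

Δ: Δ0=-2, Δ1=1, Δ2=1/3
row 1: diag=12, rhs=18; c'=1/4, d'=3/2
row 2: denom=12−3·1/4=45/4; d'=(-4−3·3/2)/(45/4)=-34/45
back: M2=-34/45
back: M1=3/2−1/4·-34/45=76/45
M: M0=0, M1=76/45, M2=-34/45, M3=0
seg 0: a=5, c=M0/2=0, d=(M1−M0)/(6·3)=38/405, b=Δ0−h0·(2M0+M1)/6=-128/45
seg 1: a=-1, c=M1/2=38/45, d=(M2−M1)/(6·3)=-11/81, b=Δ1−h1·(2M1+M2)/6=-14/45
seg 2: a=2, c=M2/2=-17/45, d=(M3−M2)/(6·3)=17/405, b=Δ2−h2·(2M2+M3)/6=49/45
t_q=9/2 → seg 1, τ=3/2; S=-1+-14/45·τ+38/45·τ²+-11/81·τ³=-1/40

  seg 0: a=5 b=-128/45 c=0 d=38/405
  seg 1: a=-1 b=-14/45 c=38/45 d=-11/81
  seg 2: a=2 b=49/45 c=-17/45 d=17/405
S(9/2) = -1/40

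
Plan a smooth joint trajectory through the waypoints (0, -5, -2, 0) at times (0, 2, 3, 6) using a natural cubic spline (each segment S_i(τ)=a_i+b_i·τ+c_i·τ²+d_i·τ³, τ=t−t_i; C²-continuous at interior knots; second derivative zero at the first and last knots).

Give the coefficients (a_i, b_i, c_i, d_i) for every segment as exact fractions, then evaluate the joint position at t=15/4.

Δ: Δ0=-5/2, Δ1=3, Δ2=2/3
row 1: diag=6, rhs=33; c'=1/6, d'=11/2
row 2: denom=8−1·1/6=47/6; d'=(-14−1·11/2)/(47/6)=-117/47
back: M2=-117/47
back: M1=11/2−1/6·-117/47=278/47
M: M0=0, M1=278/47, M2=-117/47, M3=0
seg 0: a=0, c=M0/2=0, d=(M1−M0)/(6·2)=139/282, b=Δ0−h0·(2M0+M1)/6=-1261/282
seg 1: a=-5, c=M1/2=139/47, d=(M2−M1)/(6·1)=-395/282, b=Δ1−h1·(2M1+M2)/6=407/282
seg 2: a=-2, c=M2/2=-117/94, d=(M3−M2)/(6·3)=13/94, b=Δ2−h2·(2M2+M3)/6=445/141
t_q=15/4 → seg 2, τ=3/4; S=-2+445/141·τ+-117/94·τ²+13/94·τ³=-1653/6016

  seg 0: a=0 b=-1261/282 c=0 d=139/282
  seg 1: a=-5 b=407/282 c=139/47 d=-395/282
  seg 2: a=-2 b=445/141 c=-117/94 d=13/94
S(15/4) = -1653/6016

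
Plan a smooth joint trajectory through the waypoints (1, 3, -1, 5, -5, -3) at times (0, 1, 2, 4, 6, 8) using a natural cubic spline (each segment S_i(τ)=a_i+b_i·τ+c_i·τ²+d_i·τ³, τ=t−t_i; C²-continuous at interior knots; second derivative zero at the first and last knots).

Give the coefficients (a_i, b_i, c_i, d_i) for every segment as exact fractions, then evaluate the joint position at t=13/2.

Δ: Δ0=2, Δ1=-4, Δ2=3, Δ3=-5, Δ4=1
row 1: diag=4, rhs=-36; c'=1/4, d'=-9
row 2: denom=6−1·1/4=23/4; d'=(42−1·-9)/(23/4)=204/23
row 3: denom=8−2·8/23=168/23; d'=(-48−2·204/23)/(168/23)=-9
row 4: denom=8−2·23/84=313/42; d'=(36−2·-9)/(313/42)=2268/313
back: M4=2268/313
back: M3=-9−23/84·2268/313=-3438/313
back: M2=204/23−8/23·-3438/313=3972/313
back: M1=-9−1/4·3972/313=-3810/313
M: M0=0, M1=-3810/313, M2=3972/313, M3=-3438/313, M4=2268/313, M5=0
seg 0: a=1, c=M0/2=0, d=(M1−M0)/(6·1)=-635/313, b=Δ0−h0·(2M0+M1)/6=1261/313
seg 1: a=3, c=M1/2=-1905/313, d=(M2−M1)/(6·1)=1297/313, b=Δ1−h1·(2M1+M2)/6=-644/313
seg 2: a=-1, c=M2/2=1986/313, d=(M3−M2)/(6·2)=-1235/626, b=Δ2−h2·(2M2+M3)/6=-563/313
seg 3: a=5, c=M3/2=-1719/313, d=(M4−M3)/(6·2)=951/626, b=Δ3−h3·(2M3+M4)/6=-29/313
seg 4: a=-5, c=M4/2=1134/313, d=(M5−M4)/(6·2)=-189/313, b=Δ4−h4·(2M4+M5)/6=-1199/313
t_q=13/2 → seg 4, τ=1/2; S=-5+-1199/313·τ+1134/313·τ²+-189/313·τ³=-15237/2504

  seg 0: a=1 b=1261/313 c=0 d=-635/313
  seg 1: a=3 b=-644/313 c=-1905/313 d=1297/313
  seg 2: a=-1 b=-563/313 c=1986/313 d=-1235/626
  seg 3: a=5 b=-29/313 c=-1719/313 d=951/626
  seg 4: a=-5 b=-1199/313 c=1134/313 d=-189/313
S(13/2) = -15237/2504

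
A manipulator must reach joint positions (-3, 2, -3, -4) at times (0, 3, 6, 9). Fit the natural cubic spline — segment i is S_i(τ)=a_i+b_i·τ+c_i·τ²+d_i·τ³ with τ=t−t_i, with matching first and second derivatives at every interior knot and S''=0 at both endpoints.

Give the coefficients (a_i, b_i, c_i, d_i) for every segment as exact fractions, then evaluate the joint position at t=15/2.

  seg 0: a=-3 b=119/45 c=0 d=-44/405
  seg 1: a=2 b=-13/45 c=-44/45 d=14/81
  seg 2: a=-3 b=-67/45 c=26/45 d=-26/405
S(15/2) = -83/20

Δ: Δ0=5/3, Δ1=-5/3, Δ2=-1/3
row 1: diag=12, rhs=-20; c'=1/4, d'=-5/3
row 2: denom=12−3·1/4=45/4; d'=(8−3·-5/3)/(45/4)=52/45
back: M2=52/45
back: M1=-5/3−1/4·52/45=-88/45
M: M0=0, M1=-88/45, M2=52/45, M3=0
seg 0: a=-3, c=M0/2=0, d=(M1−M0)/(6·3)=-44/405, b=Δ0−h0·(2M0+M1)/6=119/45
seg 1: a=2, c=M1/2=-44/45, d=(M2−M1)/(6·3)=14/81, b=Δ1−h1·(2M1+M2)/6=-13/45
seg 2: a=-3, c=M2/2=26/45, d=(M3−M2)/(6·3)=-26/405, b=Δ2−h2·(2M2+M3)/6=-67/45
t_q=15/2 → seg 2, τ=3/2; S=-3+-67/45·τ+26/45·τ²+-26/405·τ³=-83/20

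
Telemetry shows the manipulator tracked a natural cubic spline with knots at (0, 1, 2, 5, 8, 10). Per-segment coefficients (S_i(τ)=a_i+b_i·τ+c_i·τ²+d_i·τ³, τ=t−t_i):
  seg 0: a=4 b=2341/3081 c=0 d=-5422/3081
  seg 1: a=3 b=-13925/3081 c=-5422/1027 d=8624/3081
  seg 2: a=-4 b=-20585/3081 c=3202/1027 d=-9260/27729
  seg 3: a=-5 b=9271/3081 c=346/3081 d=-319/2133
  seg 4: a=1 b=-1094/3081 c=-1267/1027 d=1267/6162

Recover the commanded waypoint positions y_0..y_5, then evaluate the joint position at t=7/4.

y_0 = S_0(0) = a_0 = 4
y_1 = S_1(0) = a_1 = 3
y_2 = S_2(0) = a_2 = -4
y_3 = S_3(0) = a_3 = -5
y_4 = S_4(0) = a_4 = 1
y_5 = S_4(2) = -3
t_q=7/4 is in segment 1 (τ=3/4); S_1(τ)=-17899/8216

y_0=4 y_1=3 y_2=-4 y_3=-5 y_4=1 y_5=-3
S(7/4) = -17899/8216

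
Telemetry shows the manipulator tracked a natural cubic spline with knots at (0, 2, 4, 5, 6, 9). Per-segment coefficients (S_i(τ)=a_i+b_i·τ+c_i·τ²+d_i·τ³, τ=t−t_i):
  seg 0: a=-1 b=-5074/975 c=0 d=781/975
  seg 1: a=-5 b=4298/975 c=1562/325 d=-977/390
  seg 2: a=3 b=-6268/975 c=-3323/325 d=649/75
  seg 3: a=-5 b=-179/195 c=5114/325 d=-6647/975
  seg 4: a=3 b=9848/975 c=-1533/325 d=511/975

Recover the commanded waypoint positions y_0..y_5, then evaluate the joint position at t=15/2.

y_0 = S_0(0) = a_0 = -1
y_1 = S_1(0) = a_1 = -5
y_2 = S_2(0) = a_2 = 3
y_3 = S_3(0) = a_3 = -5
y_4 = S_4(0) = a_4 = 3
y_5 = S_4(3) = 5
t_q=15/2 is in segment 4 (τ=3/2); S_4(τ)=24197/2600

y_0=-1 y_1=-5 y_2=3 y_3=-5 y_4=3 y_5=5
S(15/2) = 24197/2600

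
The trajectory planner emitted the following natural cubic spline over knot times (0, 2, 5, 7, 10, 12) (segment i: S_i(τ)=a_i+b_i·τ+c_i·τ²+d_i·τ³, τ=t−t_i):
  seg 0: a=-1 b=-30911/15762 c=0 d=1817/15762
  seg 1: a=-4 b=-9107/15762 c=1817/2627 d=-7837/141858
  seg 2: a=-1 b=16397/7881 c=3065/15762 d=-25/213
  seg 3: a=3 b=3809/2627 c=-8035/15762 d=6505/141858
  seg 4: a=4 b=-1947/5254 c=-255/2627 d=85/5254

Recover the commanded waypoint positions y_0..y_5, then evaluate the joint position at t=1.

y_0 = S_0(0) = a_0 = -1
y_1 = S_1(0) = a_1 = -4
y_2 = S_2(0) = a_2 = -1
y_3 = S_3(0) = a_3 = 3
y_4 = S_4(0) = a_4 = 4
y_5 = S_4(2) = 3
t_q=1 is in segment 0 (τ=1); S_0(τ)=-7476/2627

y_0=-1 y_1=-4 y_2=-1 y_3=3 y_4=4 y_5=3
S(1) = -7476/2627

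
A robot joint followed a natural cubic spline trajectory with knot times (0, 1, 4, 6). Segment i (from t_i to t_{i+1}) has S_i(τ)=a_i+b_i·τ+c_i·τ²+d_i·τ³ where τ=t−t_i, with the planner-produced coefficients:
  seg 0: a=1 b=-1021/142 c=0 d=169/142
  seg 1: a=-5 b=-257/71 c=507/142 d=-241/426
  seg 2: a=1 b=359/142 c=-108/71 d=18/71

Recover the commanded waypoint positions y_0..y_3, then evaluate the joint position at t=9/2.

y_0 = S_0(0) = a_0 = 1
y_1 = S_1(0) = a_1 = -5
y_2 = S_2(0) = a_2 = 1
y_3 = S_2(2) = 2
t_q=9/2 is in segment 2 (τ=1/2); S_2(τ)=136/71

y_0=1 y_1=-5 y_2=1 y_3=2
S(9/2) = 136/71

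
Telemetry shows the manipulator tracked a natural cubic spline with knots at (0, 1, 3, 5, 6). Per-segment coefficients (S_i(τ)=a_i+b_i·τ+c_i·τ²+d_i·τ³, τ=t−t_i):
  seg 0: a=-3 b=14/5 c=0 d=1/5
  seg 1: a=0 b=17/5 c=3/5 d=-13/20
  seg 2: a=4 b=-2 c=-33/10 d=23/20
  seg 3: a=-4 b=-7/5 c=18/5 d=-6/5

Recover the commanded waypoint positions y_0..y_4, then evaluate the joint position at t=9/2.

y_0 = S_0(0) = a_0 = -3
y_1 = S_1(0) = a_1 = 0
y_2 = S_2(0) = a_2 = 4
y_3 = S_3(0) = a_3 = -4
y_4 = S_3(1) = -3
t_q=9/2 is in segment 2 (τ=3/2); S_2(τ)=-407/160

y_0=-3 y_1=0 y_2=4 y_3=-4 y_4=-3
S(9/2) = -407/160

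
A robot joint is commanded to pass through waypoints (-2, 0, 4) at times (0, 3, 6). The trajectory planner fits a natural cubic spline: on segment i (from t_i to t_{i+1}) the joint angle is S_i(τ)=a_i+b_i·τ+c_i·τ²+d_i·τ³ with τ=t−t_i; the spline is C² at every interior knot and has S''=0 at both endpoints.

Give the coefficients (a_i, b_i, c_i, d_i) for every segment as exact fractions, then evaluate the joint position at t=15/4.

  seg 0: a=-2 b=1/2 c=0 d=1/54
  seg 1: a=0 b=1 c=1/6 d=-1/54
S(15/4) = 107/128

Δ: Δ0=2/3, Δ1=4/3
row 1: diag=12, rhs=4; c'=1/4, d'=1/3
back: M1=1/3
M: M0=0, M1=1/3, M2=0
seg 0: a=-2, c=M0/2=0, d=(M1−M0)/(6·3)=1/54, b=Δ0−h0·(2M0+M1)/6=1/2
seg 1: a=0, c=M1/2=1/6, d=(M2−M1)/(6·3)=-1/54, b=Δ1−h1·(2M1+M2)/6=1
t_q=15/4 → seg 1, τ=3/4; S=0+1·τ+1/6·τ²+-1/54·τ³=107/128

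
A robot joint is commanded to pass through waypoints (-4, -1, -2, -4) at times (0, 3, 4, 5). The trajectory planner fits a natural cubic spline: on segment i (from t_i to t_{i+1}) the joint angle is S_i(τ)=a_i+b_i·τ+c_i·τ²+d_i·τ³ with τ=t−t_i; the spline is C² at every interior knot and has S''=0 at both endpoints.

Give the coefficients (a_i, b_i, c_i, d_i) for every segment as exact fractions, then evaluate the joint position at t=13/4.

Δ: Δ0=1, Δ1=-1, Δ2=-2
row 1: diag=8, rhs=-12; c'=1/8, d'=-3/2
row 2: denom=4−1·1/8=31/8; d'=(-6−1·-3/2)/(31/8)=-36/31
back: M2=-36/31
back: M1=-3/2−1/8·-36/31=-42/31
M: M0=0, M1=-42/31, M2=-36/31, M3=0
seg 0: a=-4, c=M0/2=0, d=(M1−M0)/(6·3)=-7/93, b=Δ0−h0·(2M0+M1)/6=52/31
seg 1: a=-1, c=M1/2=-21/31, d=(M2−M1)/(6·1)=1/31, b=Δ1−h1·(2M1+M2)/6=-11/31
seg 2: a=-2, c=M2/2=-18/31, d=(M3−M2)/(6·1)=6/31, b=Δ2−h2·(2M2+M3)/6=-50/31
t_q=13/4 → seg 1, τ=1/4; S=-1+-11/31·τ+-21/31·τ²+1/31·τ³=-2243/1984

  seg 0: a=-4 b=52/31 c=0 d=-7/93
  seg 1: a=-1 b=-11/31 c=-21/31 d=1/31
  seg 2: a=-2 b=-50/31 c=-18/31 d=6/31
S(13/4) = -2243/1984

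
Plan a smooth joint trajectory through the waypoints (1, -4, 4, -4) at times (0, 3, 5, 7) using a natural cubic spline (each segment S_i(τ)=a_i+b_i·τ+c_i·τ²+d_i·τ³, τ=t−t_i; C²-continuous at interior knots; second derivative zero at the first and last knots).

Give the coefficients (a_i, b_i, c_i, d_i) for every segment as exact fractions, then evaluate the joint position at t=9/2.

  seg 0: a=1 b=-233/57 c=0 d=46/171
  seg 1: a=-4 b=181/57 c=46/19 d=-229/228
  seg 2: a=4 b=46/57 c=-137/38 d=137/228
S(9/2) = 1715/608

Δ: Δ0=-5/3, Δ1=4, Δ2=-4
row 1: diag=10, rhs=34; c'=1/5, d'=17/5
row 2: denom=8−2·1/5=38/5; d'=(-48−2·17/5)/(38/5)=-137/19
back: M2=-137/19
back: M1=17/5−1/5·-137/19=92/19
M: M0=0, M1=92/19, M2=-137/19, M3=0
seg 0: a=1, c=M0/2=0, d=(M1−M0)/(6·3)=46/171, b=Δ0−h0·(2M0+M1)/6=-233/57
seg 1: a=-4, c=M1/2=46/19, d=(M2−M1)/(6·2)=-229/228, b=Δ1−h1·(2M1+M2)/6=181/57
seg 2: a=4, c=M2/2=-137/38, d=(M3−M2)/(6·2)=137/228, b=Δ2−h2·(2M2+M3)/6=46/57
t_q=9/2 → seg 1, τ=3/2; S=-4+181/57·τ+46/19·τ²+-229/228·τ³=1715/608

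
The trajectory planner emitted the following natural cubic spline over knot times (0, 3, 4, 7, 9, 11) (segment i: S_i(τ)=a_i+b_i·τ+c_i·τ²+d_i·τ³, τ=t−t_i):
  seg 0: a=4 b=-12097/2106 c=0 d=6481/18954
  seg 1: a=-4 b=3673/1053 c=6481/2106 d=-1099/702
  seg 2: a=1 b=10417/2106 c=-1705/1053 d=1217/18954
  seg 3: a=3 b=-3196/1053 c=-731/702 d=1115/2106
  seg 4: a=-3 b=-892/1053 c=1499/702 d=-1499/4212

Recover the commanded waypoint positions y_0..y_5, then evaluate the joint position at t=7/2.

y_0 = S_0(0) = a_0 = 4
y_1 = S_1(0) = a_1 = -4
y_2 = S_2(0) = a_2 = 1
y_3 = S_3(0) = a_3 = 3
y_4 = S_4(0) = a_4 = -3
y_5 = S_4(2) = 1
t_q=7/2 is in segment 1 (τ=1/2); S_1(τ)=-28343/16848

y_0=4 y_1=-4 y_2=1 y_3=3 y_4=-3 y_5=1
S(7/2) = -28343/16848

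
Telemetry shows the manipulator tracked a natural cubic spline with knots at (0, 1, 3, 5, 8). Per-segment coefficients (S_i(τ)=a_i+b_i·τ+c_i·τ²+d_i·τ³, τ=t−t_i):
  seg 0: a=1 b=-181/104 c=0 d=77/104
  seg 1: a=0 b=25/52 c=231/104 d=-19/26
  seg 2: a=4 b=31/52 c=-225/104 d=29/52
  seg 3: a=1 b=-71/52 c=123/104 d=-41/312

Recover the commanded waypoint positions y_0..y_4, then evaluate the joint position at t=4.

y_0 = S_0(0) = a_0 = 1
y_1 = S_1(0) = a_1 = 0
y_2 = S_2(0) = a_2 = 4
y_3 = S_3(0) = a_3 = 1
y_4 = S_3(3) = 4
t_q=4 is in segment 2 (τ=1); S_2(τ)=311/104

y_0=1 y_1=0 y_2=4 y_3=1 y_4=4
S(4) = 311/104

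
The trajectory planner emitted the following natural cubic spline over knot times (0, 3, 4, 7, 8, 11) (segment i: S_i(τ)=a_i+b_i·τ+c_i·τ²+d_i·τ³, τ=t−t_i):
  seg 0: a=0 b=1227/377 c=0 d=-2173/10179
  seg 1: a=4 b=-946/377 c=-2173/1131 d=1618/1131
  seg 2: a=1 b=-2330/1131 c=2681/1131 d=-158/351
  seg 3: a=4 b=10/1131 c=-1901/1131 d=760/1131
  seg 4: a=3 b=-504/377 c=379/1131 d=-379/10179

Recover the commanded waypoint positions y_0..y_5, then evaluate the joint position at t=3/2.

y_0 = S_0(0) = a_0 = 0
y_1 = S_1(0) = a_1 = 4
y_2 = S_2(0) = a_2 = 1
y_3 = S_3(0) = a_3 = 4
y_4 = S_4(0) = a_4 = 3
y_5 = S_4(3) = 1
t_q=3/2 is in segment 0 (τ=3/2); S_0(τ)=12551/3016

y_0=0 y_1=4 y_2=1 y_3=4 y_4=3 y_5=1
S(3/2) = 12551/3016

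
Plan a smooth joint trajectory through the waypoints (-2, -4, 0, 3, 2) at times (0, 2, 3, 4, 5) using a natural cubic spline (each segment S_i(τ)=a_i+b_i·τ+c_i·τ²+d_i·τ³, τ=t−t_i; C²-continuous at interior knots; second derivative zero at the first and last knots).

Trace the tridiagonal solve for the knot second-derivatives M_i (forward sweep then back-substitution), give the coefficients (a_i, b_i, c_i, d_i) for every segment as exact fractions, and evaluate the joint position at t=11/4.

  seg 0: a=-2 b=-118/43 c=0 d=75/172
  seg 1: a=-4 b=107/43 c=225/86 d=-95/86
  seg 2: a=0 b=379/86 c=-30/43 d=-61/86
  seg 3: a=3 b=38/43 c=-243/86 d=81/86
S(11/4) = -6209/5504

Δ: Δ0=-1, Δ1=4, Δ2=3, Δ3=-1
row 1: diag=6, rhs=30; c'=1/6, d'=5
row 2: denom=4−1·1/6=23/6; d'=(-6−1·5)/(23/6)=-66/23
row 3: denom=4−1·6/23=86/23; d'=(-24−1·-66/23)/(86/23)=-243/43
back: M3=-243/43
back: M2=-66/23−6/23·-243/43=-60/43
back: M1=5−1/6·-60/43=225/43
M: M0=0, M1=225/43, M2=-60/43, M3=-243/43, M4=0
seg 0: a=-2, c=M0/2=0, d=(M1−M0)/(6·2)=75/172, b=Δ0−h0·(2M0+M1)/6=-118/43
seg 1: a=-4, c=M1/2=225/86, d=(M2−M1)/(6·1)=-95/86, b=Δ1−h1·(2M1+M2)/6=107/43
seg 2: a=0, c=M2/2=-30/43, d=(M3−M2)/(6·1)=-61/86, b=Δ2−h2·(2M2+M3)/6=379/86
seg 3: a=3, c=M3/2=-243/86, d=(M4−M3)/(6·1)=81/86, b=Δ3−h3·(2M3+M4)/6=38/43
t_q=11/4 → seg 1, τ=3/4; S=-4+107/43·τ+225/86·τ²+-95/86·τ³=-6209/5504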